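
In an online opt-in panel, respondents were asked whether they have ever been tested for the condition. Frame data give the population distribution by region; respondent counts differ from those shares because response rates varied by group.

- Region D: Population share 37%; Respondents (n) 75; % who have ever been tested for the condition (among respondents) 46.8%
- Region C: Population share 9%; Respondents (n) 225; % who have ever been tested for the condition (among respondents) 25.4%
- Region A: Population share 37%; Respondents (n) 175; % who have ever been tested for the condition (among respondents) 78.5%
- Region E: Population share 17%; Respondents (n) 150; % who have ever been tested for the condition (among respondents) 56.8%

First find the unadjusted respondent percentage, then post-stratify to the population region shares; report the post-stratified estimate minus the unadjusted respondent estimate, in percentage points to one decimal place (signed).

+7.9 percentage points

Naive respondent-only estimate (weights = respondent counts):
  (75/625)×46.8 + (225/625)×25.4 + (175/625)×78.5 + (150/625)×56.8 = 50.372%
Reweighting by population region shares:
  0.37×46.8 + 0.09×25.4 + 0.37×78.5 + 0.17×56.8 = 58.303%
Difference = 58.303 − 50.372 = 7.931 pp.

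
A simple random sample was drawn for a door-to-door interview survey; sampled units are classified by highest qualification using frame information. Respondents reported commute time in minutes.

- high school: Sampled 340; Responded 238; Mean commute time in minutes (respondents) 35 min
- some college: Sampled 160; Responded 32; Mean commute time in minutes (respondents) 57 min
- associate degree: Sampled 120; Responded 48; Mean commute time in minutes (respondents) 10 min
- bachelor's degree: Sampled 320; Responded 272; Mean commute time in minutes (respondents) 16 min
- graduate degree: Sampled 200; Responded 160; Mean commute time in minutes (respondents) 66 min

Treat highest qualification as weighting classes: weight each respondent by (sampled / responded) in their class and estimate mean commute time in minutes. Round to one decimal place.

35.6

Class response rates: high school 238/340 = 70%, some college 32/160 = 20%, associate degree 48/120 = 40%, bachelor's degree 272/320 = 85%, graduate degree 160/200 = 80%.
With weight = n_sampled/n_responded per class, the weighted class total is n_sampled:
  high school: 340 × 35 = 11,900
  some college: 160 × 57 = 9120
  associate degree: 120 × 10 = 1200
  bachelor's degree: 320 × 16 = 5120
  graduate degree: 200 × 66 = 13,200
Adjusted estimate = 40,540 / 1,140 = 35.5614 → 35.6.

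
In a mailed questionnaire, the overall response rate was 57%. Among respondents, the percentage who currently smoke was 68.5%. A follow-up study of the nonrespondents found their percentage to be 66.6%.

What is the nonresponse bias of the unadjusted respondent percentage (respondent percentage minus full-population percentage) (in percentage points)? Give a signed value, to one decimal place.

+0.8 percentage points

Nonresponse fraction = 1 − 0.57 = 0.43.
Bias = (nonresponse fraction) × (respondent percentage − nonrespondent percentage)
     = 0.43 × (68.5 − 66.6) = 0.43 × 1.9 = 0.817.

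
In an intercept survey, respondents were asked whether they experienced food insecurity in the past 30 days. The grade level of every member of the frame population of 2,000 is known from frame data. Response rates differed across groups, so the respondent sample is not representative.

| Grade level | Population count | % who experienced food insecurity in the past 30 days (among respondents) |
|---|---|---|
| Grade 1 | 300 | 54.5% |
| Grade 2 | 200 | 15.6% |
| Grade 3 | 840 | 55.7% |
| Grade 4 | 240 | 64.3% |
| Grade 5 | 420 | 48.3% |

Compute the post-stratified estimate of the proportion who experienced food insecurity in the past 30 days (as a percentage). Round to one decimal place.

51.0%

Each cell contributes population-share × respondent value:
  Grade 1: (300/2,000) × 54.5 = 8.175
  Grade 2: (200/2,000) × 15.6 = 1.56
  Grade 3: (840/2,000) × 55.7 = 23.394
  Grade 4: (240/2,000) × 64.3 = 7.716
  Grade 5: (420/2,000) × 48.3 = 10.143
Post-stratified estimate = 50.988 → 51.0%.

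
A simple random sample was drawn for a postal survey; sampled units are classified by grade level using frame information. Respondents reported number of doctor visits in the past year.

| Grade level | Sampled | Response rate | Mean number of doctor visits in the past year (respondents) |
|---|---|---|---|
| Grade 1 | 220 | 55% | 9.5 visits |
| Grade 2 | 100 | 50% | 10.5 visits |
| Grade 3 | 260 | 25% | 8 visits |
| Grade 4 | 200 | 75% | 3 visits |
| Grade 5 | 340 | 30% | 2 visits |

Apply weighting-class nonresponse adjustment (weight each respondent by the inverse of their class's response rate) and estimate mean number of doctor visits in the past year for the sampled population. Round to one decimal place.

Inverse-response-rate weighting restores each class to its sampled count, so class totals weight by n_sampled:
  Grade 1: 220 × 9.5 = 2090
  Grade 2: 100 × 10.5 = 1050
  Grade 3: 260 × 8 = 2080
  Grade 4: 200 × 3 = 600
  Grade 5: 340 × 2 = 680
Adjusted estimate = 6500 / 1,120 = 5.80357 → 5.8.

5.8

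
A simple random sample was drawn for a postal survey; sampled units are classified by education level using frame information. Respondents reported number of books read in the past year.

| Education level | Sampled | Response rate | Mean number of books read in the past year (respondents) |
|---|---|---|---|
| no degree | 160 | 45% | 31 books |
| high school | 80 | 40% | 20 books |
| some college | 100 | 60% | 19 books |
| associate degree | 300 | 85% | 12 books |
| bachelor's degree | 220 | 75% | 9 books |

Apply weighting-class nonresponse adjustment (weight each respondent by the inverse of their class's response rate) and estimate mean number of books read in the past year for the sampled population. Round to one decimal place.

Inverse-response-rate weighting restores each class to its sampled count, so class totals weight by n_sampled:
  no degree: 160 × 31 = 4960
  high school: 80 × 20 = 1600
  some college: 100 × 19 = 1900
  associate degree: 300 × 12 = 3600
  bachelor's degree: 220 × 9 = 1980
Adjusted estimate = 14,040 / 860 = 16.3256 → 16.3.

16.3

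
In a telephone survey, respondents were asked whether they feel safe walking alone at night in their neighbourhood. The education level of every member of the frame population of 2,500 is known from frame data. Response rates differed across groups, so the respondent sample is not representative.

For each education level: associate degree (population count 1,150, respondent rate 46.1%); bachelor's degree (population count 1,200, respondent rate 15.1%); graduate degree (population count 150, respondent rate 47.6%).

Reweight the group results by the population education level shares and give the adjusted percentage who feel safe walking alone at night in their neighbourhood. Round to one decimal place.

31.3%

Post-stratification weights by population share, not respondent share:
  associate degree: (1,150/2,500) × 46.1 = 21.206
  bachelor's degree: (1,200/2,500) × 15.1 = 7.248
  graduate degree: (150/2,500) × 47.6 = 2.856
Post-stratified estimate = 31.31 → 31.3%.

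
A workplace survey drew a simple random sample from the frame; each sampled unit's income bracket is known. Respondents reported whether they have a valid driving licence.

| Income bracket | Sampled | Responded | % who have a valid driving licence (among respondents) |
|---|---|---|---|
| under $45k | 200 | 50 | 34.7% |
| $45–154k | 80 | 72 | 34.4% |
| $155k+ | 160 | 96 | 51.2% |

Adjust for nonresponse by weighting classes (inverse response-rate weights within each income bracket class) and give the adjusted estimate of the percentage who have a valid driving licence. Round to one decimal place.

Class response rates: under $45k 50/200 = 25%, $45–154k 72/80 = 90%, $155k+ 96/160 = 60%.
Inverse-response-rate weighting restores each class to its sampled count, so class totals weight by n_sampled:
  under $45k: 200 × 34.7 = 6940
  $45–154k: 80 × 34.4 = 2752
  $155k+: 160 × 51.2 = 8192
Adjusted estimate = 17,884 / 440 = 40.6455 → 40.6%.

40.6%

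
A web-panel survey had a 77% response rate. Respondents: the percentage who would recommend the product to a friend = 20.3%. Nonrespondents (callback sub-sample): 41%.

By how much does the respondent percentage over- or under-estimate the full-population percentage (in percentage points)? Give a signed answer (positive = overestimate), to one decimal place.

-4.8 percentage points

Nonresponse fraction = 1 − 0.77 = 0.23.
Bias = (nonresponse fraction) × (respondent percentage − nonrespondent percentage)
     = 0.23 × (20.3 − 41) = 0.23 × -20.7 = -4.761.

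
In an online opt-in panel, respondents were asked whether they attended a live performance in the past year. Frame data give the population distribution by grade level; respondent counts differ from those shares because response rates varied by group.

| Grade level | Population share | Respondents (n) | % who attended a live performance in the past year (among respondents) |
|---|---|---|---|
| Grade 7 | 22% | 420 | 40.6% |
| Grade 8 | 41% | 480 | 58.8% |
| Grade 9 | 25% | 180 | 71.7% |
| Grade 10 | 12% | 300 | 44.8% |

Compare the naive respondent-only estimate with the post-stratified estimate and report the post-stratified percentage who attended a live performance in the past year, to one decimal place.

56.3%

Unadjusted (pooled respondent) estimate weights by respondent counts:
  (420/1380)×40.6 + (480/1380)×58.8 + (180/1380)×71.7 + (300/1380)×44.8 = 51.9%
Reweighting by population grade level shares:
  0.22×40.6 + 0.41×58.8 + 0.25×71.7 + 0.12×44.8 = 56.341%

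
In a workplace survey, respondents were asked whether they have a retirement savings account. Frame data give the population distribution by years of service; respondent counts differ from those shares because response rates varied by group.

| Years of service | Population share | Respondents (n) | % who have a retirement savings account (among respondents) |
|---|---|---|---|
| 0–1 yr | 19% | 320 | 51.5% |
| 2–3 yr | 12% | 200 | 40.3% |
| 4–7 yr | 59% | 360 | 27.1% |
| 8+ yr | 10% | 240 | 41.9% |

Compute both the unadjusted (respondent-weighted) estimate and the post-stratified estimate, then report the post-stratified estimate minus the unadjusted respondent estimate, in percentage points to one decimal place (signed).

-4.8 percentage points

Without adjustment, the pooled respondent share is:
  (320/1120)×51.5 + (200/1120)×40.3 + (360/1120)×27.1 + (240/1120)×41.9 = 39.6%
Post-stratified estimate weights by population shares:
  0.19×51.5 + 0.12×40.3 + 0.59×27.1 + 0.1×41.9 = 34.8%
Difference = 34.8 − 39.6 = -4.8 pp.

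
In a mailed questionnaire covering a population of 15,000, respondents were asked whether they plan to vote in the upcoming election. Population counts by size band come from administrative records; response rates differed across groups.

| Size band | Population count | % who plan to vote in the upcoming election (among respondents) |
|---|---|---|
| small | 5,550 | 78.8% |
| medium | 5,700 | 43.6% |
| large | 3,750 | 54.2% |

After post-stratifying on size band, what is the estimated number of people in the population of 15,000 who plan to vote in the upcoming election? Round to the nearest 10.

Each cell contributes its population count × the respondent rate:
  small: 5,550 × 78.8% = 4373.4
  medium: 5,700 × 43.6% = 2485.2
  large: 3,750 × 54.2% = 2032.5
Estimated total = 8891.1 → 8,890.

8,890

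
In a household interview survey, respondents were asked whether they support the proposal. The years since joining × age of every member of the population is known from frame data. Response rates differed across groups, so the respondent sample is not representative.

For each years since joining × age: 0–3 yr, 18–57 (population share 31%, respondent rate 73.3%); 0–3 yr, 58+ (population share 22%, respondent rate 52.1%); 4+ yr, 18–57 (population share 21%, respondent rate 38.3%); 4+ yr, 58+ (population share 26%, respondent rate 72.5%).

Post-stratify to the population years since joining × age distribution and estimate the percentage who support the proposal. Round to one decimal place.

Reweight to the known years since joining × age distribution:
  0–3 yr, 18–57: 0.31 × 73.3 = 22.723
  0–3 yr, 58+: 0.22 × 52.1 = 11.462
  4+ yr, 18–57: 0.21 × 38.3 = 8.043
  4+ yr, 58+: 0.26 × 72.5 = 18.85
Post-stratified estimate = 61.078 → 61.1%.

61.1%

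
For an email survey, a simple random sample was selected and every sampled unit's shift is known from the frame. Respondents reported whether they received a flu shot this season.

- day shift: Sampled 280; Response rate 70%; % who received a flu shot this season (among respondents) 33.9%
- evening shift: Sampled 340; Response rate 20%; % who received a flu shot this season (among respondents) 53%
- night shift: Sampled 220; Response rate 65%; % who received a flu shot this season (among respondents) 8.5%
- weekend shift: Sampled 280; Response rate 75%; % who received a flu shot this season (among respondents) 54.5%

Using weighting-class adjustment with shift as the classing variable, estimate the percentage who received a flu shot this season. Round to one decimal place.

Each respondent's weight = sampled/responded in their class; summing within a class gives n_sampled, so:
  day shift: 280 × 33.9 = 9492
  evening shift: 340 × 53 = 18,020
  night shift: 220 × 8.5 = 1870
  weekend shift: 280 × 54.5 = 15,260
Adjusted estimate = 44,642 / 1,120 = 39.8589 → 39.9%.

39.9%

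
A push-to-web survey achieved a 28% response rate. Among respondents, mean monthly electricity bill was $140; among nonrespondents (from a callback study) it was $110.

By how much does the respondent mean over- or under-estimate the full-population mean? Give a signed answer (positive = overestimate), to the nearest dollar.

+$22

Nonresponse fraction = 1 − 0.28 = 0.72.
Bias = (nonresponse fraction) × (respondent mean − nonrespondent mean)
     = 0.72 × (140 − 110) = 0.72 × 30 = 21.6.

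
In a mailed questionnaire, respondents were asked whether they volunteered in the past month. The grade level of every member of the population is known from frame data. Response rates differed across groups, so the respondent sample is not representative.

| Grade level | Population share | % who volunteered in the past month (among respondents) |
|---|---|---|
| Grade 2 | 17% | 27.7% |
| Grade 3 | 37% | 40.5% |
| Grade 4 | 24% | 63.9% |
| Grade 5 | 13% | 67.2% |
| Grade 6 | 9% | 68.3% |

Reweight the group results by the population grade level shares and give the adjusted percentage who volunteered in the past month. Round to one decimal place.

Weight each group's respondent value by its population share:
  Grade 2: 0.17 × 27.7 = 4.709
  Grade 3: 0.37 × 40.5 = 14.985
  Grade 4: 0.24 × 63.9 = 15.336
  Grade 5: 0.13 × 67.2 = 8.736
  Grade 6: 0.09 × 68.3 = 6.147
Post-stratified estimate = 49.913 → 49.9%.

49.9%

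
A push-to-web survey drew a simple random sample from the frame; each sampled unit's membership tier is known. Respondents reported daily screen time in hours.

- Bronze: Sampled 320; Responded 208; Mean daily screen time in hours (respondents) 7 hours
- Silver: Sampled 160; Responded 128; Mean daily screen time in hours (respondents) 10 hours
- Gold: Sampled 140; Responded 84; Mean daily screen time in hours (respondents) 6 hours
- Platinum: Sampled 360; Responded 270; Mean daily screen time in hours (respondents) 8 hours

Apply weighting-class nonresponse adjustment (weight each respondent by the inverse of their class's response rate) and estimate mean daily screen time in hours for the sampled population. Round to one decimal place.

Response rates by class: Bronze 208/320 = 65%, Silver 128/160 = 80%, Gold 84/140 = 60%, Platinum 270/360 = 75%.
Weighting each respondent by the inverse class response rate inflates each class back to its sampled size, so the class weight is n_sampled:
  Bronze: 320 × 7 = 2240
  Silver: 160 × 10 = 1600
  Gold: 140 × 6 = 840
  Platinum: 360 × 8 = 2880
Adjusted estimate = 7560 / 980 = 7.71429 → 7.7.

7.7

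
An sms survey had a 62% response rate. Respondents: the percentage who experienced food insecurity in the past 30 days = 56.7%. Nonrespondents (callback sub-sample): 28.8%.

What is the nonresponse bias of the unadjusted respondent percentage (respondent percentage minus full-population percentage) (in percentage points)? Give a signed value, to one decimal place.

Nonresponse fraction = 1 − 0.62 = 0.38.
Bias = (nonresponse fraction) × (respondent percentage − nonrespondent percentage)
     = 0.38 × (56.7 − 28.8) = 0.38 × 27.9 = 10.602.

+10.6 percentage points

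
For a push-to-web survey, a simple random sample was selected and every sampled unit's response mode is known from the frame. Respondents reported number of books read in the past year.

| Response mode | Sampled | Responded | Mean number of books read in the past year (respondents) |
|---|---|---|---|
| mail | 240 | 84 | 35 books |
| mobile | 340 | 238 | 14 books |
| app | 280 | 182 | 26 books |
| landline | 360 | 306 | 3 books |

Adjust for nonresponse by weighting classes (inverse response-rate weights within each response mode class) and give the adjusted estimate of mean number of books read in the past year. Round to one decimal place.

17.6

Class response rates: mail 84/240 = 35%, mobile 238/340 = 70%, app 182/280 = 65%, landline 306/360 = 85%.
Each respondent's weight = sampled/responded in their class; summing within a class gives n_sampled, so:
  mail: 240 × 35 = 8400
  mobile: 340 × 14 = 4760
  app: 280 × 26 = 7280
  landline: 360 × 3 = 1080
Adjusted estimate = 21,520 / 1,220 = 17.6393 → 17.6.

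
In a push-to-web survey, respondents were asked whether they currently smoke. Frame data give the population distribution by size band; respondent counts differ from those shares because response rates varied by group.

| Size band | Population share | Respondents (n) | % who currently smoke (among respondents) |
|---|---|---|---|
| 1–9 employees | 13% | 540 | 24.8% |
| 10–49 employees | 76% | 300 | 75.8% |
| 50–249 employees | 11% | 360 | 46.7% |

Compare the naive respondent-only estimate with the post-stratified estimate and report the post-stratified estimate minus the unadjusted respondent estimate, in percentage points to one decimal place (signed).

+21.8 percentage points

Unadjusted (pooled respondent) estimate weights by respondent counts:
  (540/1200)×24.8 + (300/1200)×75.8 + (360/1200)×46.7 = 44.12%
Post-stratifying to population shares instead:
  0.13×24.8 + 0.76×75.8 + 0.11×46.7 = 65.969%
Difference = 65.969 − 44.12 = 21.849 pp.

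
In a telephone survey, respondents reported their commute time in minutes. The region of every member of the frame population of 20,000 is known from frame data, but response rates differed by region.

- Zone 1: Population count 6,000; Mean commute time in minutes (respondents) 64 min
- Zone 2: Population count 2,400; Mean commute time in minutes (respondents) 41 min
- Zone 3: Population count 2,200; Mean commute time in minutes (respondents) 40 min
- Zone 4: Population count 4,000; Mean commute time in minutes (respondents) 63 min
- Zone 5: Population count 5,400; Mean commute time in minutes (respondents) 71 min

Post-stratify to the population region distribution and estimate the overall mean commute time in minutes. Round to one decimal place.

Reweight to the known region distribution:
  Zone 1: (6,000/20,000) × 64 = 19.2
  Zone 2: (2,400/20,000) × 41 = 4.92
  Zone 3: (2,200/20,000) × 40 = 4.4
  Zone 4: (4,000/20,000) × 63 = 12.6
  Zone 5: (5,400/20,000) × 71 = 19.17
Post-stratified estimate = 60.29 → 60.3.

60.3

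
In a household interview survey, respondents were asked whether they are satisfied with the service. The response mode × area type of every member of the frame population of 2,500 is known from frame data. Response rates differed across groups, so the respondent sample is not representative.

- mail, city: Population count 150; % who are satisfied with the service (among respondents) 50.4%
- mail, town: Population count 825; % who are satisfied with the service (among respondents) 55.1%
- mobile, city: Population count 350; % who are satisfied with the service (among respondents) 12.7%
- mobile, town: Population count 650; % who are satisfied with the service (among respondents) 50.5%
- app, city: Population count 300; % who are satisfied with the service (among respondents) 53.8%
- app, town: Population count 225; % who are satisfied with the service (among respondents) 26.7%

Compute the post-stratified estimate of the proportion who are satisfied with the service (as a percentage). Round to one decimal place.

45.0%

Weight each group's respondent value by its population share:
  mail, city: (150/2,500) × 50.4 = 3.024
  mail, town: (825/2,500) × 55.1 = 18.183
  mobile, city: (350/2,500) × 12.7 = 1.778
  mobile, town: (650/2,500) × 50.5 = 13.13
  app, city: (300/2,500) × 53.8 = 6.456
  app, town: (225/2,500) × 26.7 = 2.403
Post-stratified estimate = 44.974 → 45.0%.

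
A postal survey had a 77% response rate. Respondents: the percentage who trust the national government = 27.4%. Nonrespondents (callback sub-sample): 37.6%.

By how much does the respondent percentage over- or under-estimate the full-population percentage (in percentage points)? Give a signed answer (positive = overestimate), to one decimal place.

Nonresponse fraction = 1 − 0.77 = 0.23.
Bias = (nonresponse fraction) × (respondent percentage − nonrespondent percentage)
     = 0.23 × (27.4 − 37.6) = 0.23 × -10.2 = -2.346.

-2.3 percentage points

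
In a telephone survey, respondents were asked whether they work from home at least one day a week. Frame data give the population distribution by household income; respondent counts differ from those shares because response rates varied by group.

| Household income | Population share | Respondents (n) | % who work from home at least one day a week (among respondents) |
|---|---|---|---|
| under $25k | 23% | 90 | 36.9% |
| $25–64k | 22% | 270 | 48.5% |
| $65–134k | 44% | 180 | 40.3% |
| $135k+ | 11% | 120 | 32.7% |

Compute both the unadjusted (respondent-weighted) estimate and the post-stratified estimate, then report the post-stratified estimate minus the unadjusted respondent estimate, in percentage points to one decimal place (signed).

-1.3 percentage points

Unadjusted (pooled respondent) estimate weights by respondent counts:
  (90/660)×36.9 + (270/660)×48.5 + (180/660)×40.3 + (120/660)×32.7 = 41.8091%
Post-stratified estimate weights by population shares:
  0.23×36.9 + 0.22×48.5 + 0.44×40.3 + 0.11×32.7 = 40.486%
Difference = 40.486 − 41.8091 = -1.3231 pp.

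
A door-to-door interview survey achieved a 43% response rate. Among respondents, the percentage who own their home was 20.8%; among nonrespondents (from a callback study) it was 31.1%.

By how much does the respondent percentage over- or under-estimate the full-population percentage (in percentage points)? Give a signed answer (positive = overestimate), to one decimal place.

Nonresponse fraction = 1 − 0.43 = 0.57.
Bias = (nonresponse fraction) × (respondent percentage − nonrespondent percentage)
     = 0.57 × (20.8 − 31.1) = 0.57 × -10.3 = -5.871.

-5.9 percentage points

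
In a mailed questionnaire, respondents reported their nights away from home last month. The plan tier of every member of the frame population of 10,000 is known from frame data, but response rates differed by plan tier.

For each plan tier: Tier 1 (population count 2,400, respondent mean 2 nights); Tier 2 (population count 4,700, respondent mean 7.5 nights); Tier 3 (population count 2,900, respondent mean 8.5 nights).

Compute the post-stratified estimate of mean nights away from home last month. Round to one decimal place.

6.5

Each cell contributes population-share × respondent value:
  Tier 1: (2,400/10,000) × 2 = 0.48
  Tier 2: (4,700/10,000) × 7.5 = 3.525
  Tier 3: (2,900/10,000) × 8.5 = 2.465
Post-stratified estimate = 6.47 → 6.5.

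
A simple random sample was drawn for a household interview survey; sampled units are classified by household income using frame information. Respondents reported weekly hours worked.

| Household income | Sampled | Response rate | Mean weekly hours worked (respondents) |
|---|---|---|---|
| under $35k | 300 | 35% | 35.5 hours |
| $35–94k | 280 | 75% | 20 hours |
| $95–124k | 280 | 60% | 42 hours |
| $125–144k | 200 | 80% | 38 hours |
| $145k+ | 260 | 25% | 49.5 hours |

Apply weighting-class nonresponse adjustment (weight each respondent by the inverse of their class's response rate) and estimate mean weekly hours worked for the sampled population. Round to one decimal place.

Each respondent's weight = sampled/responded in their class; summing within a class gives n_sampled, so:
  under $35k: 300 × 35.5 = 10,650
  $35–94k: 280 × 20 = 5600
  $95–124k: 280 × 42 = 11,760
  $125–144k: 200 × 38 = 7600
  $145k+: 260 × 49.5 = 12,870
Adjusted estimate = 48,480 / 1,320 = 36.7273 → 36.7.

36.7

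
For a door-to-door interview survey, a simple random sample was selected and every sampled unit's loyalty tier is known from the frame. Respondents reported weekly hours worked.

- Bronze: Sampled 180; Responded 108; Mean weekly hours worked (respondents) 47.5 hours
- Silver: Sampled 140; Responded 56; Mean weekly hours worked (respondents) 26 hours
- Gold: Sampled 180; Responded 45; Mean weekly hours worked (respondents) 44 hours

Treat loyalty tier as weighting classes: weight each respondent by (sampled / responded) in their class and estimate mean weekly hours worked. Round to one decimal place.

Response rates by class: Bronze 108/180 = 60%, Silver 56/140 = 40%, Gold 45/180 = 25%.
Inverse-response-rate weighting restores each class to its sampled count, so class totals weight by n_sampled:
  Bronze: 180 × 47.5 = 8550
  Silver: 140 × 26 = 3640
  Gold: 180 × 44 = 7920
Adjusted estimate = 20,110 / 500 = 40.22 → 40.2.

40.2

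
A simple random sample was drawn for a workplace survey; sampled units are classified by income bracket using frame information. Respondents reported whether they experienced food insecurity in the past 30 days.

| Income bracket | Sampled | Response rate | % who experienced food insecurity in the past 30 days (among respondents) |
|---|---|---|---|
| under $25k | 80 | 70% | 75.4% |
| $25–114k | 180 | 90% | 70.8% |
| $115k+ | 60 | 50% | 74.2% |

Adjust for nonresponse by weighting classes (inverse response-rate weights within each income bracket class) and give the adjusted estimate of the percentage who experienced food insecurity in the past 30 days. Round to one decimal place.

Each respondent's weight = sampled/responded in their class; summing within a class gives n_sampled, so:
  under $25k: 80 × 75.4 = 6032
  $25–114k: 180 × 70.8 = 12,744
  $115k+: 60 × 74.2 = 4452
Adjusted estimate = 23,228 / 320 = 72.5875 → 72.6%.

72.6%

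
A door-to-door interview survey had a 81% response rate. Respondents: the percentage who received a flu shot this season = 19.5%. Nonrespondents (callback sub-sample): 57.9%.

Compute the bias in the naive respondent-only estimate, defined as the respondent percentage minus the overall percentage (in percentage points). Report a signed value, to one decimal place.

Nonresponse fraction = 1 − 0.81 = 0.19.
Bias = (nonresponse fraction) × (respondent percentage − nonrespondent percentage)
     = 0.19 × (19.5 − 57.9) = 0.19 × -38.4 = -7.296.

-7.3 percentage points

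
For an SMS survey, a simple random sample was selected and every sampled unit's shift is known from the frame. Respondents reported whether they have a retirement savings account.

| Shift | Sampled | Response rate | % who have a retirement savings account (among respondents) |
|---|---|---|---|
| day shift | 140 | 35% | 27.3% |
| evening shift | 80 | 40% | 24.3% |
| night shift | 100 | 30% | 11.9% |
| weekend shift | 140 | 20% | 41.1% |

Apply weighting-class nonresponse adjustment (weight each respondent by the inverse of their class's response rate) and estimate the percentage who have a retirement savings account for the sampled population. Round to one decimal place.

27.6%

Weighting each respondent by the inverse class response rate inflates each class back to its sampled size, so the class weight is n_sampled:
  day shift: 140 × 27.3 = 3822
  evening shift: 80 × 24.3 = 1944
  night shift: 100 × 11.9 = 1190
  weekend shift: 140 × 41.1 = 5754
Adjusted estimate = 12,710 / 460 = 27.6304 → 27.6%.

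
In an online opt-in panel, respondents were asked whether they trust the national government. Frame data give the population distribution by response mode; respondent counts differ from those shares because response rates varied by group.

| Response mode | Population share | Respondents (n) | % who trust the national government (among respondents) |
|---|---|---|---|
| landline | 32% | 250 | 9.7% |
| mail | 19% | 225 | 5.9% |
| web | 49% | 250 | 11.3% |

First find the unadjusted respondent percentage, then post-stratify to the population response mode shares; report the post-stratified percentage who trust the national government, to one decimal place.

Without adjustment, the pooled respondent share is:
  (250/725)×9.7 + (225/725)×5.9 + (250/725)×11.3 = 9.0724%
Reweighting by population response mode shares:
  0.32×9.7 + 0.19×5.9 + 0.49×11.3 = 9.762%

9.8%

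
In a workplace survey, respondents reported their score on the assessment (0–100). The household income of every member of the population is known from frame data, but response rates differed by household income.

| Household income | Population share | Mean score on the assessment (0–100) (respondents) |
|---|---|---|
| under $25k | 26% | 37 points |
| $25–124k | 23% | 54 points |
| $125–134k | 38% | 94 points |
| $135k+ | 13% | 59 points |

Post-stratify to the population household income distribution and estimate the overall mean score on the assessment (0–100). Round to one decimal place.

Each cell contributes population-share × respondent value:
  under $25k: 0.26 × 37 = 9.62
  $25–124k: 0.23 × 54 = 12.42
  $125–134k: 0.38 × 94 = 35.72
  $135k+: 0.13 × 59 = 7.67
Post-stratified estimate = 65.43 → 65.4.

65.4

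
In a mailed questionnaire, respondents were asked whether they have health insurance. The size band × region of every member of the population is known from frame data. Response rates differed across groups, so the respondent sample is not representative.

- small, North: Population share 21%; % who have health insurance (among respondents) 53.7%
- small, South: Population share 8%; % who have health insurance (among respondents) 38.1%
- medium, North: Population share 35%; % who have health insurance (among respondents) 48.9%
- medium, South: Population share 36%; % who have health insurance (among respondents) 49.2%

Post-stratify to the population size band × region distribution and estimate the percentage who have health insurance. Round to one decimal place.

Each cell contributes population-share × respondent value:
  small, North: 0.21 × 53.7 = 11.277
  small, South: 0.08 × 38.1 = 3.048
  medium, North: 0.35 × 48.9 = 17.115
  medium, South: 0.36 × 49.2 = 17.712
Post-stratified estimate = 49.152 → 49.2%.

49.2%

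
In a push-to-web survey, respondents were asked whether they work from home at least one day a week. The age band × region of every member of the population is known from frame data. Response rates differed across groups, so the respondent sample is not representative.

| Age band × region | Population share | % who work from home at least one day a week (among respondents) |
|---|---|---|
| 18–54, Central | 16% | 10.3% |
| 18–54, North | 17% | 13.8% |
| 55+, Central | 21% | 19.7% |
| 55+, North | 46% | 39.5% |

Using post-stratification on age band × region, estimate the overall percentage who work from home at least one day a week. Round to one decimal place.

Each cell contributes population-share × respondent value:
  18–54, Central: 0.16 × 10.3 = 1.648
  18–54, North: 0.17 × 13.8 = 2.346
  55+, Central: 0.21 × 19.7 = 4.137
  55+, North: 0.46 × 39.5 = 18.17
Post-stratified estimate = 26.301 → 26.3%.

26.3%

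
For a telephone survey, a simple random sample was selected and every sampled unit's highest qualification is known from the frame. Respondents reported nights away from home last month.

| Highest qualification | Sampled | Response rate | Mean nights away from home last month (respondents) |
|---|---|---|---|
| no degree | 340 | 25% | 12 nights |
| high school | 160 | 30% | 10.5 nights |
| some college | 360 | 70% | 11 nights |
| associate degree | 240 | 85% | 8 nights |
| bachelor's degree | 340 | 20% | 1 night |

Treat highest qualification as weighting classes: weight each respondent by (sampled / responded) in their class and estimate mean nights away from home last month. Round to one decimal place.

8.3

Each respondent's weight = sampled/responded in their class; summing within a class gives n_sampled, so:
  no degree: 340 × 12 = 4080
  high school: 160 × 10.5 = 1680
  some college: 360 × 11 = 3960
  associate degree: 240 × 8 = 1920
  bachelor's degree: 340 × 1 = 340
Adjusted estimate = 11,980 / 1,440 = 8.31944 → 8.3.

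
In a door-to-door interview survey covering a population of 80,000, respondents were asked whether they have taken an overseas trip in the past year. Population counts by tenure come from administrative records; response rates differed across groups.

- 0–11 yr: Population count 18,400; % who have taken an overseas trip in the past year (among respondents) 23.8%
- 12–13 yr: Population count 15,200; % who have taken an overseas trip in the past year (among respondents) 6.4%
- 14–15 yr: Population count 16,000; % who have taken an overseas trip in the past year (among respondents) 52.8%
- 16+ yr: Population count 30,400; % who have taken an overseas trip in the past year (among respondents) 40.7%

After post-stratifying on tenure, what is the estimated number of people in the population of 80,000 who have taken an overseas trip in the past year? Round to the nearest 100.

Each cell contributes its population count × the respondent rate:
  0–11 yr: 18,400 × 23.8% = 4379.2
  12–13 yr: 15,200 × 6.4% = 972.8
  14–15 yr: 16,000 × 52.8% = 8448
  16+ yr: 30,400 × 40.7% = 12372.8
Estimated total = 26172.8 → 26,200.

26,200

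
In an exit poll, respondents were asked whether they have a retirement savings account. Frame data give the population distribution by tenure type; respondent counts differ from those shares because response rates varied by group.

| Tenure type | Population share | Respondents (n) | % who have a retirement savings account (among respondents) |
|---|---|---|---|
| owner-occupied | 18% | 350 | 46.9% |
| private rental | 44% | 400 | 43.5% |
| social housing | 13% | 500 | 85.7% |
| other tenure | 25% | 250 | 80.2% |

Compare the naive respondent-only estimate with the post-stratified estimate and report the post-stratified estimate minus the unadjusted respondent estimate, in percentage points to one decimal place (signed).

Unadjusted (pooled respondent) estimate weights by respondent counts:
  (350/1500)×46.9 + (400/1500)×43.5 + (500/1500)×85.7 + (250/1500)×80.2 = 64.4767%
Post-stratifying to population shares instead:
  0.18×46.9 + 0.44×43.5 + 0.13×85.7 + 0.25×80.2 = 58.773%
Difference = 58.773 − 64.4767 = -5.7037 pp.

-5.7 percentage points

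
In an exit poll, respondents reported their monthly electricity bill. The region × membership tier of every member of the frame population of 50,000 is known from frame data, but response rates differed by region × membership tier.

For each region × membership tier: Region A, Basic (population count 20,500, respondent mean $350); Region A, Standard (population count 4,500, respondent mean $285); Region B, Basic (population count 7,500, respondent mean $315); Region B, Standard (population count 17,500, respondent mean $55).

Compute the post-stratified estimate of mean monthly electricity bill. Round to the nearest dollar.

$236

Each cell contributes population-share × respondent value:
  Region A, Basic: (20,500/50,000) × 350 = 143.5
  Region A, Standard: (4,500/50,000) × 285 = 25.65
  Region B, Basic: (7,500/50,000) × 315 = 47.25
  Region B, Standard: (17,500/50,000) × 55 = 19.25
Post-stratified estimate = 235.65 → $236.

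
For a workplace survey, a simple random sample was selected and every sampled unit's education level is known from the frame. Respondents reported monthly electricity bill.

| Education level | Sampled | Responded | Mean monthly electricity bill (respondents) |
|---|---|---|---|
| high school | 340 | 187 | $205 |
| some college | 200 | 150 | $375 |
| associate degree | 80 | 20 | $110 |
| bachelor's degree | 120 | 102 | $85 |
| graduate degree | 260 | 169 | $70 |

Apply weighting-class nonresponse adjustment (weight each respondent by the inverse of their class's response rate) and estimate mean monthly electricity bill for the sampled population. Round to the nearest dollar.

$182

Class response rates: high school 187/340 = 55%, some college 150/200 = 75%, associate degree 20/80 = 25%, bachelor's degree 102/120 = 85%, graduate degree 169/260 = 65%.
Weighting each respondent by the inverse class response rate inflates each class back to its sampled size, so the class weight is n_sampled:
  high school: 340 × 205 = 69,700
  some college: 200 × 375 = 75,000
  associate degree: 80 × 110 = 8800
  bachelor's degree: 120 × 85 = 10,200
  graduate degree: 260 × 70 = 18,200
Adjusted estimate = 181,900 / 1,000 = 181.9 → $182.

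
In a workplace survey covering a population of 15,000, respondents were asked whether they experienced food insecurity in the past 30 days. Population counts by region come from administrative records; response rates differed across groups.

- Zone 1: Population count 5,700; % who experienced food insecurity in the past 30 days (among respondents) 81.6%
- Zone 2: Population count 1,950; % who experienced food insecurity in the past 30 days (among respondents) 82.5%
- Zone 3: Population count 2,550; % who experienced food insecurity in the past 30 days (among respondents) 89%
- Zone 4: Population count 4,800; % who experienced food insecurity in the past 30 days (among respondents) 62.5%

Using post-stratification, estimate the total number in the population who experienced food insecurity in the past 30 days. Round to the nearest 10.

Estimated count per cell = population count × respondent percentage:
  Zone 1: 5,700 × 81.6% = 4651.2
  Zone 2: 1,950 × 82.5% = 1608.75
  Zone 3: 2,550 × 89% = 2269.5
  Zone 4: 4,800 × 62.5% = 3000
Estimated total = 11529.5 → 11,530.

11,530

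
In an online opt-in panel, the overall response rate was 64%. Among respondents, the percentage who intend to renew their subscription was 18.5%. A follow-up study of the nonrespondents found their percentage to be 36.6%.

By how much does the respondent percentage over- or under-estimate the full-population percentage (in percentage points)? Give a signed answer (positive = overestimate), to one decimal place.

-6.5 percentage points

Nonresponse fraction = 1 − 0.64 = 0.36.
Bias = (nonresponse fraction) × (respondent percentage − nonrespondent percentage)
     = 0.36 × (18.5 − 36.6) = 0.36 × -18.1 = -6.516.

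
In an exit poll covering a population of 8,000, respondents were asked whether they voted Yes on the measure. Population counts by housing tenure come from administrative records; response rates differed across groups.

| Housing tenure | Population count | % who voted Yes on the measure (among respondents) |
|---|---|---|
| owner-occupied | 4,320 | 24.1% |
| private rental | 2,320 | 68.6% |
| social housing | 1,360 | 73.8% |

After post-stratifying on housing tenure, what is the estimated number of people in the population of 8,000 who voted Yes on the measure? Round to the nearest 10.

3,640

Estimated count per cell = population count × respondent percentage:
  owner-occupied: 4,320 × 24.1% = 1041.12
  private rental: 2,320 × 68.6% = 1591.52
  social housing: 1,360 × 73.8% = 1003.68
Estimated total = 3636.32 → 3,640.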